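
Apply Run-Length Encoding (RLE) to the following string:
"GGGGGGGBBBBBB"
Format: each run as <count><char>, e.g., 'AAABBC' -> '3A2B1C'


Scanning runs left to right:
  i=0: run of 'G' x 7 -> '7G'
  i=7: run of 'B' x 6 -> '6B'

RLE = 7G6B


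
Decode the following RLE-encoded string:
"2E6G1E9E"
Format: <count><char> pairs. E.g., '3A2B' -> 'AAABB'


Expanding each <count><char> pair:
  2E -> 'EE'
  6G -> 'GGGGGG'
  1E -> 'E'
  9E -> 'EEEEEEEEE'

Decoded = EEGGGGGGEEEEEEEEEE


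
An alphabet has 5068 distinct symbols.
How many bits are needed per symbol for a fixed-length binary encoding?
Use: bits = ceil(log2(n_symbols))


log2(5068) = 12.3072
Bracket: 2^12 = 4096 < 5068 <= 2^13 = 8192
So ceil(log2(5068)) = 13

bits = ceil(log2(5068)) = ceil(12.3072) = 13 bits


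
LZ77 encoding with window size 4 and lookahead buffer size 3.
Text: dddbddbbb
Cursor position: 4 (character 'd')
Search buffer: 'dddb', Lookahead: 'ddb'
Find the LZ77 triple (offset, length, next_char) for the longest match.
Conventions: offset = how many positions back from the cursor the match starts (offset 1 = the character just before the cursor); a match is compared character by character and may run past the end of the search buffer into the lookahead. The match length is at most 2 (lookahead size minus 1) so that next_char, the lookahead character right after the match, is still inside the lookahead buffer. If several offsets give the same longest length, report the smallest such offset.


Try each offset into the search buffer:
  offset=1 (pos 3, char 'b'): match length 0
  offset=2 (pos 2, char 'd'): match length 1
  offset=3 (pos 1, char 'd'): match length 2
  offset=4 (pos 0, char 'd'): match length 2
Longest match has length 2, found at offsets 3, 4; take the smallest, offset 3.
next_char = character at position 4 + 2 = 6 -> 'b'

Best match: offset=3, length=2 (matching 'dd' starting at position 1)
LZ77 triple: (3, 2, 'b')


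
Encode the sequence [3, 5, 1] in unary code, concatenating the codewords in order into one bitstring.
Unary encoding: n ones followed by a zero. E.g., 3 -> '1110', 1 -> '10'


Encode each number as n ones followed by a terminating 0:
  3 -> 1110 (4 bits)
  5 -> 111110 (6 bits)
  1 -> 10 (2 bits)
Total length = 4 + 6 + 2 = 12 bits.

Unary([3, 5, 1]) = 111011111010 (12 bits)


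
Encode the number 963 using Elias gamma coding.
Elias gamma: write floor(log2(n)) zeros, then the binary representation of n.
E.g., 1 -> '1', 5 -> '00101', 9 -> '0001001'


num_bits = floor(log2(963)) + 1 = 10
leading_zeros = num_bits - 1 = 9
binary(963) = 1111000011

Elias gamma(963) = '000000000' + '1111000011' = 0000000001111000011 (19 bits)


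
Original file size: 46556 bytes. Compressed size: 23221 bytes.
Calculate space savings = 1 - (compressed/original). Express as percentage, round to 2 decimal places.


ratio = compressed/original = 23221/46556 = 0.498776
savings = 1 - ratio = 1 - 0.498776 = 0.501224
as a percentage: 0.501224 * 100 = 50.12%

Space savings = 1 - 23221/46556 = 50.12%


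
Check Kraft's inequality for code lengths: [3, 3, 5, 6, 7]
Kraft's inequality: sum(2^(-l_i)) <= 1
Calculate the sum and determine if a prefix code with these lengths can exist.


Sum = 2^(-3) + 2^(-3) + 2^(-5) + 2^(-6) + 2^(-7)
    = 0.125 + 0.125 + 0.03125 + 0.015625 + 0.0078125
    = 39/128 = 0.3046875
Since 0.3046875 <= 1, Kraft's inequality IS satisfied.
A prefix code with these lengths CAN exist.

Kraft sum = 0.3046875. Satisfied.


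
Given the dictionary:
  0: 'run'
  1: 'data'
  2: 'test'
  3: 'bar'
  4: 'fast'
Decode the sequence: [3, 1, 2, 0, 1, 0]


Look up each index in the dictionary:
  3 -> 'bar'
  1 -> 'data'
  2 -> 'test'
  0 -> 'run'
  1 -> 'data'
  0 -> 'run'

Decoded: "bar data test run data run"


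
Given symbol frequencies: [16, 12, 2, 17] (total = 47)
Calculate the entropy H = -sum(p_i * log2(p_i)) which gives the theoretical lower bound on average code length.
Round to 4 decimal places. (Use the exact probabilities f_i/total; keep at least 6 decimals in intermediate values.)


Per-symbol terms -p_i * log2(p_i) with p_i = f_i/47:
  p = 16/47 = 0.340426: log2(p) = -1.554589, -p*log2(p) = 0.529222
  p = 12/47 = 0.255319: log2(p) = -1.969626, -p*log2(p) = 0.502883
  p = 2/47 = 0.042553: log2(p) = -4.554589, -p*log2(p) = 0.193812
  p = 17/47 = 0.361702: log2(p) = -1.467126, -p*log2(p) = 0.530663
H = 0.529222 + 0.502883 + 0.193812 + 0.530663 = 1.756580

H = 1.7566 bits/symbol


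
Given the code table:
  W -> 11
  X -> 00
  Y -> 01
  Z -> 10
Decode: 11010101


Decoding:
11 -> W
01 -> Y
01 -> Y
01 -> Y


Result: WYYY


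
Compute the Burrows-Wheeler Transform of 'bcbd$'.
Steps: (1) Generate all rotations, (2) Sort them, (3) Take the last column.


Rotations (sorted):
  0: $bcbd -> last char: d
  1: bcbd$ -> last char: $
  2: bd$bc -> last char: c
  3: cbd$b -> last char: b
  4: d$bcb -> last char: b


BWT = d$cbb


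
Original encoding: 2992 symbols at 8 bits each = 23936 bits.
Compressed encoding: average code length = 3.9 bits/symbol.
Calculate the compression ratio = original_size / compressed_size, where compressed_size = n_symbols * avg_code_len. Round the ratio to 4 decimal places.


original_size = n_symbols * orig_bits = 2992 * 8 = 23936 bits
compressed_size = n_symbols * avg_code_len = 2992 * 3.9 = 11668.8 bits
ratio = original_size / compressed_size = 23936 / 11668.8 = 2.0513

Compression ratio = 2.0513


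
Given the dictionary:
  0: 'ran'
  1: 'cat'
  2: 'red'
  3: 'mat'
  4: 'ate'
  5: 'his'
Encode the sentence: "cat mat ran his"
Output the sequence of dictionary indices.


Look up each word in the dictionary:
  'cat' -> 1
  'mat' -> 3
  'ran' -> 0
  'his' -> 5

Encoded: [1, 3, 0, 5]


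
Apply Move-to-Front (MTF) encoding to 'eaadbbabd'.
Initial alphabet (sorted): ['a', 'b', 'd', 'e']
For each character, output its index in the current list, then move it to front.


MTF encoding:
'e': index 3 in ['a', 'b', 'd', 'e'] -> ['e', 'a', 'b', 'd']
'a': index 1 in ['e', 'a', 'b', 'd'] -> ['a', 'e', 'b', 'd']
'a': index 0 in ['a', 'e', 'b', 'd'] -> ['a', 'e', 'b', 'd']
'd': index 3 in ['a', 'e', 'b', 'd'] -> ['d', 'a', 'e', 'b']
'b': index 3 in ['d', 'a', 'e', 'b'] -> ['b', 'd', 'a', 'e']
'b': index 0 in ['b', 'd', 'a', 'e'] -> ['b', 'd', 'a', 'e']
'a': index 2 in ['b', 'd', 'a', 'e'] -> ['a', 'b', 'd', 'e']
'b': index 1 in ['a', 'b', 'd', 'e'] -> ['b', 'a', 'd', 'e']
'd': index 2 in ['b', 'a', 'd', 'e'] -> ['d', 'b', 'a', 'e']


Output: [3, 1, 0, 3, 3, 0, 2, 1, 2]


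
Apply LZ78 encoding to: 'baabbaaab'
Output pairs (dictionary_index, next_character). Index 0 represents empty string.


LZ78 encoding steps:
Dictionary: {0: ''}
Step 1: w='' (idx 0), next='b' -> output (0, 'b'), add 'b' as idx 1
Step 2: w='' (idx 0), next='a' -> output (0, 'a'), add 'a' as idx 2
Step 3: w='a' (idx 2), next='b' -> output (2, 'b'), add 'ab' as idx 3
Step 4: w='b' (idx 1), next='a' -> output (1, 'a'), add 'ba' as idx 4
Step 5: w='a' (idx 2), next='a' -> output (2, 'a'), add 'aa' as idx 5
Step 6: w='b' (idx 1), end of input -> output (1, '')


Encoded: [(0, 'b'), (0, 'a'), (2, 'b'), (1, 'a'), (2, 'a'), (1, '')]


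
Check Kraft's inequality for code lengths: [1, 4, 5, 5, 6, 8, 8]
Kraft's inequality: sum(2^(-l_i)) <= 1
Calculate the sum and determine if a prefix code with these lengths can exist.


Sum = 2^(-1) + 2^(-4) + 2^(-5) + 2^(-5) + 2^(-6) + 2^(-8) + 2^(-8)
    = 0.5 + 0.0625 + 0.03125 + 0.03125 + 0.015625 + 0.00390625 + 0.00390625
    = 166/256 = 0.6484375
Since 0.6484375 <= 1, Kraft's inequality IS satisfied.
A prefix code with these lengths CAN exist.

Kraft sum = 0.6484375. Satisfied.


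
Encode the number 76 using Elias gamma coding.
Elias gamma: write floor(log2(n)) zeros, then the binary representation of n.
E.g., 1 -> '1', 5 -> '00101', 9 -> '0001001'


num_bits = floor(log2(76)) + 1 = 7
leading_zeros = num_bits - 1 = 6
binary(76) = 1001100

Elias gamma(76) = '000000' + '1001100' = 0000001001100 (13 bits)


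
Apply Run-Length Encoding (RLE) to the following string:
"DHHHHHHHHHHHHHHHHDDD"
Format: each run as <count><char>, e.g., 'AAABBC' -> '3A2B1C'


Scanning runs left to right:
  i=0: run of 'D' x 1 -> '1D'
  i=1: run of 'H' x 16 -> '16H'
  i=17: run of 'D' x 3 -> '3D'

RLE = 1D16H3D


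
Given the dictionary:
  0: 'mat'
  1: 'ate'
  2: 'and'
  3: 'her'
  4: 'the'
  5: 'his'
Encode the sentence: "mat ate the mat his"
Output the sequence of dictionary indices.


Look up each word in the dictionary:
  'mat' -> 0
  'ate' -> 1
  'the' -> 4
  'mat' -> 0
  'his' -> 5

Encoded: [0, 1, 4, 0, 5]


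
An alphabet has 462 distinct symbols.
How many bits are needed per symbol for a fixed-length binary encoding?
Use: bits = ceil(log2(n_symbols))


log2(462) = 8.8517
Bracket: 2^8 = 256 < 462 <= 2^9 = 512
So ceil(log2(462)) = 9

bits = ceil(log2(462)) = ceil(8.8517) = 9 bits


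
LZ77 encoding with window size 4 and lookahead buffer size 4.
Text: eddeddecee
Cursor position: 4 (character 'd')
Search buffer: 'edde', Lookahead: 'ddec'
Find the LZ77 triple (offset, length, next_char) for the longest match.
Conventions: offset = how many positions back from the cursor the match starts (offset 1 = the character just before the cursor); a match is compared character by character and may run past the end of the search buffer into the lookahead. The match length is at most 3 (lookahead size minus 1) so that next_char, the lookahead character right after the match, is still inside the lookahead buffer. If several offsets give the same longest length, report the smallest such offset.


Try each offset into the search buffer:
  offset=1 (pos 3, char 'e'): match length 0
  offset=2 (pos 2, char 'd'): match length 1
  offset=3 (pos 1, char 'd'): match length 3
  offset=4 (pos 0, char 'e'): match length 0
Longest match has length 3 at offset 3.
next_char = character at position 4 + 3 = 7 -> 'c'

Best match: offset=3, length=3 (matching 'dde' starting at position 1)
LZ77 triple: (3, 3, 'c')


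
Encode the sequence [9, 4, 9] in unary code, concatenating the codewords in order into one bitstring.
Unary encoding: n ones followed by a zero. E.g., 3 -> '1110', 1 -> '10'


Encode each number as n ones followed by a terminating 0:
  9 -> 1111111110 (10 bits)
  4 -> 11110 (5 bits)
  9 -> 1111111110 (10 bits)
Total length = 10 + 5 + 10 = 25 bits.

Unary([9, 4, 9]) = 1111111110111101111111110 (25 bits)


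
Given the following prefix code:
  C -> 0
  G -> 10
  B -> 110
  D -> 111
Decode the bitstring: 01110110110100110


Decoding step by step:
Bits 0 -> C
Bits 111 -> D
Bits 0 -> C
Bits 110 -> B
Bits 110 -> B
Bits 10 -> G
Bits 0 -> C
Bits 110 -> B


Decoded message: CDCBBGCB


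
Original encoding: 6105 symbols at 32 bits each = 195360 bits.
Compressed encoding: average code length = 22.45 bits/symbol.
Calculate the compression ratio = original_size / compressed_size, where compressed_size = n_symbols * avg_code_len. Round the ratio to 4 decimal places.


original_size = n_symbols * orig_bits = 6105 * 32 = 195360 bits
compressed_size = n_symbols * avg_code_len = 6105 * 22.45 = 137057.25 bits
ratio = original_size / compressed_size = 195360 / 137057.25 = 1.4254

Compression ratio = 1.4254


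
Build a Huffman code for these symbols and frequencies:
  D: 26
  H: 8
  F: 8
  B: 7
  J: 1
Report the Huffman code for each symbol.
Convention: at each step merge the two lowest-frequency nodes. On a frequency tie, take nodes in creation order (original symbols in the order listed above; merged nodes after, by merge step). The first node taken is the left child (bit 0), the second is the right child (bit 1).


Huffman tree construction:
Step 1: Merge J(1) + B(7) = 8
Step 2: Merge H(8) + F(8) = 16
Step 3: Merge (J+B)(8) + (H+F)(16) = 24
Step 4: Merge ((J+B)+(H+F))(24) + D(26) = 50
Read each symbol's code off the tree from the root (left child = 0, right child = 1).

Codes:
  D: 1 (length 1)
  H: 010 (length 3)
  F: 011 (length 3)
  B: 001 (length 3)
  J: 000 (length 3)
Average code length: 98/50 = 1.9600 bits/symbol


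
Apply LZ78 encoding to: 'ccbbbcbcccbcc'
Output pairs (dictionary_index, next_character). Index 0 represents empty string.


LZ78 encoding steps:
Dictionary: {0: ''}
Step 1: w='' (idx 0), next='c' -> output (0, 'c'), add 'c' as idx 1
Step 2: w='c' (idx 1), next='b' -> output (1, 'b'), add 'cb' as idx 2
Step 3: w='' (idx 0), next='b' -> output (0, 'b'), add 'b' as idx 3
Step 4: w='b' (idx 3), next='c' -> output (3, 'c'), add 'bc' as idx 4
Step 5: w='bc' (idx 4), next='c' -> output (4, 'c'), add 'bcc' as idx 5
Step 6: w='cb' (idx 2), next='c' -> output (2, 'c'), add 'cbc' as idx 6
Step 7: w='c' (idx 1), end of input -> output (1, '')


Encoded: [(0, 'c'), (1, 'b'), (0, 'b'), (3, 'c'), (4, 'c'), (2, 'c'), (1, '')]


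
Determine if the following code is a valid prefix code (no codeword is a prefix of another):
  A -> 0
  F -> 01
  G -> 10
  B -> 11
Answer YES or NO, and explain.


Checking each pair (does one codeword prefix another?):
  A='0' vs F='01': prefix -- VIOLATION

NO -- this is NOT a valid prefix code. A (0) is a prefix of F (01).


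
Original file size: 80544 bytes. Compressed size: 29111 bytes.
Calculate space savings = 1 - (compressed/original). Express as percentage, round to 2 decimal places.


ratio = compressed/original = 29111/80544 = 0.36143
savings = 1 - ratio = 1 - 0.36143 = 0.63857
as a percentage: 0.63857 * 100 = 63.86%

Space savings = 1 - 29111/80544 = 63.86%


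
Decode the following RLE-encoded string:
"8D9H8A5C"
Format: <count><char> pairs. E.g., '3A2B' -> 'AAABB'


Expanding each <count><char> pair:
  8D -> 'DDDDDDDD'
  9H -> 'HHHHHHHHH'
  8A -> 'AAAAAAAA'
  5C -> 'CCCCC'

Decoded = DDDDDDDDHHHHHHHHHAAAAAAAACCCCC


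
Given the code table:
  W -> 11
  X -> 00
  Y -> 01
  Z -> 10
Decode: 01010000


Decoding:
01 -> Y
01 -> Y
00 -> X
00 -> X


Result: YYXX


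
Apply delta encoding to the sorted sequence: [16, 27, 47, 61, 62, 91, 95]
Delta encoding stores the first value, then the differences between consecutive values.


First value: 16
Deltas:
  27 - 16 = 11
  47 - 27 = 20
  61 - 47 = 14
  62 - 61 = 1
  91 - 62 = 29
  95 - 91 = 4


Delta encoded: [16, 11, 20, 14, 1, 29, 4]


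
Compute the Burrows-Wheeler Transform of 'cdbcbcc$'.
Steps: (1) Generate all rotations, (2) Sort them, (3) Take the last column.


Rotations (sorted):
  0: $cdbcbcc -> last char: c
  1: bcbcc$cd -> last char: d
  2: bcc$cdbc -> last char: c
  3: c$cdbcbc -> last char: c
  4: cbcc$cdb -> last char: b
  5: cc$cdbcb -> last char: b
  6: cdbcbcc$ -> last char: $
  7: dbcbcc$c -> last char: c


BWT = cdccbb$c


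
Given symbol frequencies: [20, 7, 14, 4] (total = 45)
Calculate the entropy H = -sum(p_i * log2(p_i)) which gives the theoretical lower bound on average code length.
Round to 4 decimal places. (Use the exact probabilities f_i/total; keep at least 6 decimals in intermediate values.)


Per-symbol terms -p_i * log2(p_i) with p_i = f_i/45:
  p = 20/45 = 0.444444: log2(p) = -1.169925, -p*log2(p) = 0.519967
  p = 7/45 = 0.155556: log2(p) = -2.684498, -p*log2(p) = 0.417589
  p = 14/45 = 0.311111: log2(p) = -1.684498, -p*log2(p) = 0.524066
  p = 4/45 = 0.088889: log2(p) = -3.491853, -p*log2(p) = 0.310387
H = 0.519967 + 0.417589 + 0.524066 + 0.310387 = 1.772009

H = 1.772 bits/symbol


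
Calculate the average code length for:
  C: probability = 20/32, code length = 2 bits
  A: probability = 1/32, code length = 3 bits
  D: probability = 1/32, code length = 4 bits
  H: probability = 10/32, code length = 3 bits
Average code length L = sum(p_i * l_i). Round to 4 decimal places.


Weighted contributions p_i * l_i:
  C: (20/32) * 2 = 40/32
  A: (1/32) * 3 = 3/32
  D: (1/32) * 4 = 4/32
  H: (10/32) * 3 = 30/32
Sum = (40 + 3 + 4 + 30)/32 = 77/32

L = 77/32 = 2.4063 bits/symbol


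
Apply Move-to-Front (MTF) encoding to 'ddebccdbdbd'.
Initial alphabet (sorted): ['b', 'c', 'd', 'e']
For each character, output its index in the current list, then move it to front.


MTF encoding:
'd': index 2 in ['b', 'c', 'd', 'e'] -> ['d', 'b', 'c', 'e']
'd': index 0 in ['d', 'b', 'c', 'e'] -> ['d', 'b', 'c', 'e']
'e': index 3 in ['d', 'b', 'c', 'e'] -> ['e', 'd', 'b', 'c']
'b': index 2 in ['e', 'd', 'b', 'c'] -> ['b', 'e', 'd', 'c']
'c': index 3 in ['b', 'e', 'd', 'c'] -> ['c', 'b', 'e', 'd']
'c': index 0 in ['c', 'b', 'e', 'd'] -> ['c', 'b', 'e', 'd']
'd': index 3 in ['c', 'b', 'e', 'd'] -> ['d', 'c', 'b', 'e']
'b': index 2 in ['d', 'c', 'b', 'e'] -> ['b', 'd', 'c', 'e']
'd': index 1 in ['b', 'd', 'c', 'e'] -> ['d', 'b', 'c', 'e']
'b': index 1 in ['d', 'b', 'c', 'e'] -> ['b', 'd', 'c', 'e']
'd': index 1 in ['b', 'd', 'c', 'e'] -> ['d', 'b', 'c', 'e']


Output: [2, 0, 3, 2, 3, 0, 3, 2, 1, 1, 1]


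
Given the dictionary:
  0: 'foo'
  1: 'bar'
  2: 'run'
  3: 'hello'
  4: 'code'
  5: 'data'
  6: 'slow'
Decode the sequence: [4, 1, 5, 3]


Look up each index in the dictionary:
  4 -> 'code'
  1 -> 'bar'
  5 -> 'data'
  3 -> 'hello'

Decoded: "code bar data hello"


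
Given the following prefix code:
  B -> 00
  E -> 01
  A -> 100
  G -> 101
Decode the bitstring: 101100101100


Decoding step by step:
Bits 101 -> G
Bits 100 -> A
Bits 101 -> G
Bits 100 -> A


Decoded message: GAGA


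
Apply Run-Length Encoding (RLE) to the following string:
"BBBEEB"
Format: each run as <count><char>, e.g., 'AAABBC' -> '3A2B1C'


Scanning runs left to right:
  i=0: run of 'B' x 3 -> '3B'
  i=3: run of 'E' x 2 -> '2E'
  i=5: run of 'B' x 1 -> '1B'

RLE = 3B2E1B


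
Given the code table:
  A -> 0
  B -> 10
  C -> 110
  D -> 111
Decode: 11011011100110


Decoding:
110 -> C
110 -> C
111 -> D
0 -> A
0 -> A
110 -> C


Result: CCDAAC


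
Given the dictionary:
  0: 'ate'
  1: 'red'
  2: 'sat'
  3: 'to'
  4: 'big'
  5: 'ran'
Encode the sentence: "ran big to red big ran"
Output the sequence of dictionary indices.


Look up each word in the dictionary:
  'ran' -> 5
  'big' -> 4
  'to' -> 3
  'red' -> 1
  'big' -> 4
  'ran' -> 5

Encoded: [5, 4, 3, 1, 4, 5]


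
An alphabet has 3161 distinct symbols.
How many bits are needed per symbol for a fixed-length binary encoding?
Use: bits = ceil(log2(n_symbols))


log2(3161) = 11.6262
Bracket: 2^11 = 2048 < 3161 <= 2^12 = 4096
So ceil(log2(3161)) = 12

bits = ceil(log2(3161)) = ceil(11.6262) = 12 bits


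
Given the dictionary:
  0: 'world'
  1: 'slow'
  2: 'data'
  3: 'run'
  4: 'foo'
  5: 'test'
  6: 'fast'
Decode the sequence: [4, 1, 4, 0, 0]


Look up each index in the dictionary:
  4 -> 'foo'
  1 -> 'slow'
  4 -> 'foo'
  0 -> 'world'
  0 -> 'world'

Decoded: "foo slow foo world world"


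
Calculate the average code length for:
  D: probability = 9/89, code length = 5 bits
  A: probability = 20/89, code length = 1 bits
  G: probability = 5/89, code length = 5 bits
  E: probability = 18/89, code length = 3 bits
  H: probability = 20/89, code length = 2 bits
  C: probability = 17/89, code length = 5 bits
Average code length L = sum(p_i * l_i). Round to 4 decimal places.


Weighted contributions p_i * l_i:
  D: (9/89) * 5 = 45/89
  A: (20/89) * 1 = 20/89
  G: (5/89) * 5 = 25/89
  E: (18/89) * 3 = 54/89
  H: (20/89) * 2 = 40/89
  C: (17/89) * 5 = 85/89
Sum = (45 + 20 + 25 + 54 + 40 + 85)/89 = 269/89

L = 269/89 = 3.0225 bits/symbol


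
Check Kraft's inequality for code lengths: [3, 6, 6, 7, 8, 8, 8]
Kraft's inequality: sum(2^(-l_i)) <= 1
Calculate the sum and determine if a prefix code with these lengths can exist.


Sum = 2^(-3) + 2^(-6) + 2^(-6) + 2^(-7) + 2^(-8) + 2^(-8) + 2^(-8)
    = 0.125 + 0.015625 + 0.015625 + 0.0078125 + 0.00390625 + 0.00390625 + 0.00390625
    = 45/256 = 0.17578125
Since 0.17578125 <= 1, Kraft's inequality IS satisfied.
A prefix code with these lengths CAN exist.

Kraft sum = 0.17578125. Satisfied.


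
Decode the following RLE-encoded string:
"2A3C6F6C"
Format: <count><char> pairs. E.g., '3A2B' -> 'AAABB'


Expanding each <count><char> pair:
  2A -> 'AA'
  3C -> 'CCC'
  6F -> 'FFFFFF'
  6C -> 'CCCCCC'

Decoded = AACCCFFFFFFCCCCCC


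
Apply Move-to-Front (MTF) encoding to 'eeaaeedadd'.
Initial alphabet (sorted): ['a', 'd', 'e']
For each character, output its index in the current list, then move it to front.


MTF encoding:
'e': index 2 in ['a', 'd', 'e'] -> ['e', 'a', 'd']
'e': index 0 in ['e', 'a', 'd'] -> ['e', 'a', 'd']
'a': index 1 in ['e', 'a', 'd'] -> ['a', 'e', 'd']
'a': index 0 in ['a', 'e', 'd'] -> ['a', 'e', 'd']
'e': index 1 in ['a', 'e', 'd'] -> ['e', 'a', 'd']
'e': index 0 in ['e', 'a', 'd'] -> ['e', 'a', 'd']
'd': index 2 in ['e', 'a', 'd'] -> ['d', 'e', 'a']
'a': index 2 in ['d', 'e', 'a'] -> ['a', 'd', 'e']
'd': index 1 in ['a', 'd', 'e'] -> ['d', 'a', 'e']
'd': index 0 in ['d', 'a', 'e'] -> ['d', 'a', 'e']


Output: [2, 0, 1, 0, 1, 0, 2, 2, 1, 0]


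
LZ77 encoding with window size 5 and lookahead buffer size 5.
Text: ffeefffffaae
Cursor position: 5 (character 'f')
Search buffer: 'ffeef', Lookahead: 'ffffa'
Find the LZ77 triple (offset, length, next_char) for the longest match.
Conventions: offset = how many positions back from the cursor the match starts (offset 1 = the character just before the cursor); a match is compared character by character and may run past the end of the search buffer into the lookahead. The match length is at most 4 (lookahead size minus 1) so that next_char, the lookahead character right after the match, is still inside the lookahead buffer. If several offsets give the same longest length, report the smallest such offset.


Try each offset into the search buffer:
  offset=1 (pos 4, char 'f'): match length 4
  offset=2 (pos 3, char 'e'): match length 0
  offset=3 (pos 2, char 'e'): match length 0
  offset=4 (pos 1, char 'f'): match length 1
  offset=5 (pos 0, char 'f'): match length 2
Longest match has length 4 at offset 1.
next_char = character at position 5 + 4 = 9 -> 'a'

Best match: offset=1, length=4 (matching 'ffff' starting at position 4)
LZ77 triple: (1, 4, 'a')


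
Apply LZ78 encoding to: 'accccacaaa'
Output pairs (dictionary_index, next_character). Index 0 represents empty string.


LZ78 encoding steps:
Dictionary: {0: ''}
Step 1: w='' (idx 0), next='a' -> output (0, 'a'), add 'a' as idx 1
Step 2: w='' (idx 0), next='c' -> output (0, 'c'), add 'c' as idx 2
Step 3: w='c' (idx 2), next='c' -> output (2, 'c'), add 'cc' as idx 3
Step 4: w='c' (idx 2), next='a' -> output (2, 'a'), add 'ca' as idx 4
Step 5: w='ca' (idx 4), next='a' -> output (4, 'a'), add 'caa' as idx 5
Step 6: w='a' (idx 1), end of input -> output (1, '')


Encoded: [(0, 'a'), (0, 'c'), (2, 'c'), (2, 'a'), (4, 'a'), (1, '')]


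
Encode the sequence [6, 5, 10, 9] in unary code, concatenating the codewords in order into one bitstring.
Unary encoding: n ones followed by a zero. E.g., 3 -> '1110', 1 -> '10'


Encode each number as n ones followed by a terminating 0:
  6 -> 1111110 (7 bits)
  5 -> 111110 (6 bits)
  10 -> 11111111110 (11 bits)
  9 -> 1111111110 (10 bits)
Total length = 7 + 6 + 11 + 10 = 34 bits.

Unary([6, 5, 10, 9]) = 1111110111110111111111101111111110 (34 bits)


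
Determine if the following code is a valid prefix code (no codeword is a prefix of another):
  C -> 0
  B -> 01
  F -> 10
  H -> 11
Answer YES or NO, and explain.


Checking each pair (does one codeword prefix another?):
  C='0' vs B='01': prefix -- VIOLATION

NO -- this is NOT a valid prefix code. C (0) is a prefix of B (01).


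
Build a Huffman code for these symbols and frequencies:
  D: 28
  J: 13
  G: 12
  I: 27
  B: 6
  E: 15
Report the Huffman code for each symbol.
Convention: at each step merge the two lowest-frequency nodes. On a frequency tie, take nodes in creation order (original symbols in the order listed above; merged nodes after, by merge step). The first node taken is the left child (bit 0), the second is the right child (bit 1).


Huffman tree construction:
Step 1: Merge B(6) + G(12) = 18
Step 2: Merge J(13) + E(15) = 28
Step 3: Merge (B+G)(18) + I(27) = 45
Step 4: Merge D(28) + (J+E)(28) = 56
Step 5: Merge ((B+G)+I)(45) + (D+(J+E))(56) = 101
Read each symbol's code off the tree from the root (left child = 0, right child = 1).

Codes:
  D: 10 (length 2)
  J: 110 (length 3)
  G: 001 (length 3)
  I: 01 (length 2)
  B: 000 (length 3)
  E: 111 (length 3)
Average code length: 248/101 = 2.4554 bits/symbol


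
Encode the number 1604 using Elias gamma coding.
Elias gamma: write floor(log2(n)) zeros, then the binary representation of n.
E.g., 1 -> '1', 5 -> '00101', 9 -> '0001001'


num_bits = floor(log2(1604)) + 1 = 11
leading_zeros = num_bits - 1 = 10
binary(1604) = 11001000100

Elias gamma(1604) = '0000000000' + '11001000100' = 000000000011001000100 (21 bits)


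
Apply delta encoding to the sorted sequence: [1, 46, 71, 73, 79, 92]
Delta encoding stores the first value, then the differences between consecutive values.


First value: 1
Deltas:
  46 - 1 = 45
  71 - 46 = 25
  73 - 71 = 2
  79 - 73 = 6
  92 - 79 = 13


Delta encoded: [1, 45, 25, 2, 6, 13]


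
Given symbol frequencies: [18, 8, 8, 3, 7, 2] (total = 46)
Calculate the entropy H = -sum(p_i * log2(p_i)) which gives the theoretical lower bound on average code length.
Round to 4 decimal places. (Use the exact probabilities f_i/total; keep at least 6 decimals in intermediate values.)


Per-symbol terms -p_i * log2(p_i) with p_i = f_i/46:
  p = 18/46 = 0.391304: log2(p) = -1.353637, -p*log2(p) = 0.529684
  p = 8/46 = 0.173913: log2(p) = -2.523562, -p*log2(p) = 0.438880
  p = 8/46 = 0.173913: log2(p) = -2.523562, -p*log2(p) = 0.438880
  p = 3/46 = 0.065217: log2(p) = -3.938599, -p*log2(p) = 0.256865
  p = 7/46 = 0.152174: log2(p) = -2.716207, -p*log2(p) = 0.413336
  p = 2/46 = 0.043478: log2(p) = -4.523562, -p*log2(p) = 0.196677
H = 0.529684 + 0.438880 + 0.438880 + 0.256865 + 0.413336 + 0.196677 = 2.274322

H = 2.2743 bits/symbol


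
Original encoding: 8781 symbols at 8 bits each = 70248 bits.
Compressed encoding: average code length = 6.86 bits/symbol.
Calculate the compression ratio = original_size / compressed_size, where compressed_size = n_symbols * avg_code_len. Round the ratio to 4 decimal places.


original_size = n_symbols * orig_bits = 8781 * 8 = 70248 bits
compressed_size = n_symbols * avg_code_len = 8781 * 6.86 = 60237.66 bits
ratio = original_size / compressed_size = 70248 / 60237.66 = 1.1662

Compression ratio = 1.1662


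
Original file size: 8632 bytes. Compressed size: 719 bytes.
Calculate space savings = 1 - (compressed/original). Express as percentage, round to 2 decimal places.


ratio = compressed/original = 719/8632 = 0.083295
savings = 1 - ratio = 1 - 0.083295 = 0.916705
as a percentage: 0.916705 * 100 = 91.67%

Space savings = 1 - 719/8632 = 91.67%


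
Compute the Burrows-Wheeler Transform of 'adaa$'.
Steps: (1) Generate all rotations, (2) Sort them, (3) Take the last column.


Rotations (sorted):
  0: $adaa -> last char: a
  1: a$ada -> last char: a
  2: aa$ad -> last char: d
  3: adaa$ -> last char: $
  4: daa$a -> last char: a


BWT = aad$a


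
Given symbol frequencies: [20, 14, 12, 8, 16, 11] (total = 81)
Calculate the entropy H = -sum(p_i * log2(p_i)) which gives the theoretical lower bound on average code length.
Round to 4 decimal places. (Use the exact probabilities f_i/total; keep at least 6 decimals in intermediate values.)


Per-symbol terms -p_i * log2(p_i) with p_i = f_i/81:
  p = 20/81 = 0.246914: log2(p) = -2.017922, -p*log2(p) = 0.498252
  p = 14/81 = 0.172840: log2(p) = -2.532495, -p*log2(p) = 0.437715
  p = 12/81 = 0.148148: log2(p) = -2.754888, -p*log2(p) = 0.408131
  p = 8/81 = 0.098765: log2(p) = -3.339850, -p*log2(p) = 0.329862
  p = 16/81 = 0.197531: log2(p) = -2.339850, -p*log2(p) = 0.462193
  p = 11/81 = 0.135802: log2(p) = -2.880418, -p*log2(p) = 0.391168
H = 0.498252 + 0.437715 + 0.408131 + 0.329862 + 0.462193 + 0.391168 = 2.527321

H = 2.5273 bits/symbol


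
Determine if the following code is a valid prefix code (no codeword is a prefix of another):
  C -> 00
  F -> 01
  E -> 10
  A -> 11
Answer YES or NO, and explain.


Checking each pair (does one codeword prefix another?):
  C='00' vs F='01': no prefix
  C='00' vs E='10': no prefix
  C='00' vs A='11': no prefix
  F='01' vs C='00': no prefix
  F='01' vs E='10': no prefix
  F='01' vs A='11': no prefix
  E='10' vs C='00': no prefix
  E='10' vs F='01': no prefix
  E='10' vs A='11': no prefix
  A='11' vs C='00': no prefix
  A='11' vs F='01': no prefix
  A='11' vs E='10': no prefix
No violation found over all pairs.

YES -- this is a valid prefix code. No codeword is a prefix of any other codeword.


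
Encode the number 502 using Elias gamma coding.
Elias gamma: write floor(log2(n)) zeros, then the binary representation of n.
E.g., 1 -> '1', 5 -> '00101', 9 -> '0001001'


num_bits = floor(log2(502)) + 1 = 9
leading_zeros = num_bits - 1 = 8
binary(502) = 111110110

Elias gamma(502) = '00000000' + '111110110' = 00000000111110110 (17 bits)


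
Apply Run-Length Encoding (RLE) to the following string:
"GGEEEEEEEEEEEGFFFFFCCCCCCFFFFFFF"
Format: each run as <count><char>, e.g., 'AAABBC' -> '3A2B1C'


Scanning runs left to right:
  i=0: run of 'G' x 2 -> '2G'
  i=2: run of 'E' x 11 -> '11E'
  i=13: run of 'G' x 1 -> '1G'
  i=14: run of 'F' x 5 -> '5F'
  i=19: run of 'C' x 6 -> '6C'
  i=25: run of 'F' x 7 -> '7F'

RLE = 2G11E1G5F6C7F


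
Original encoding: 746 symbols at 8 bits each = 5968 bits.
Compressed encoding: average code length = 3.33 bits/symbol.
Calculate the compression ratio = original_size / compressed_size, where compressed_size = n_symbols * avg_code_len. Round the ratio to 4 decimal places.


original_size = n_symbols * orig_bits = 746 * 8 = 5968 bits
compressed_size = n_symbols * avg_code_len = 746 * 3.33 = 2484.18 bits
ratio = original_size / compressed_size = 5968 / 2484.18 = 2.4024

Compression ratio = 2.4024


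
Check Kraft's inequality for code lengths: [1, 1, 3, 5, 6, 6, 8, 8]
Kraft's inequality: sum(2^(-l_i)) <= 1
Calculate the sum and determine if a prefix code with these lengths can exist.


Sum = 2^(-1) + 2^(-1) + 2^(-3) + 2^(-5) + 2^(-6) + 2^(-6) + 2^(-8) + 2^(-8)
    = 0.5 + 0.5 + 0.125 + 0.03125 + 0.015625 + 0.015625 + 0.00390625 + 0.00390625
    = 306/256 = 1.1953125
Since 1.1953125 > 1, Kraft's inequality is NOT satisfied.
A prefix code with these lengths CANNOT exist.

Kraft sum = 1.1953125. Not satisfied.


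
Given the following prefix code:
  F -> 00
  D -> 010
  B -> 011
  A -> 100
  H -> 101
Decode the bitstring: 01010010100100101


Decoding step by step:
Bits 010 -> D
Bits 100 -> A
Bits 101 -> H
Bits 00 -> F
Bits 100 -> A
Bits 101 -> H


Decoded message: DAHFAH


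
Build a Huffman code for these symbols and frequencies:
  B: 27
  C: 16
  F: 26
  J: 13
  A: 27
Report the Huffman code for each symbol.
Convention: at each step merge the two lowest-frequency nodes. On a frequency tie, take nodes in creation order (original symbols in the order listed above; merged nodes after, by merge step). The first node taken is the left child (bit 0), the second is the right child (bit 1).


Huffman tree construction:
Step 1: Merge J(13) + C(16) = 29
Step 2: Merge F(26) + B(27) = 53
Step 3: Merge A(27) + (J+C)(29) = 56
Step 4: Merge (F+B)(53) + (A+(J+C))(56) = 109
Read each symbol's code off the tree from the root (left child = 0, right child = 1).

Codes:
  B: 01 (length 2)
  C: 111 (length 3)
  F: 00 (length 2)
  J: 110 (length 3)
  A: 10 (length 2)
Average code length: 247/109 = 2.2661 bits/symbol


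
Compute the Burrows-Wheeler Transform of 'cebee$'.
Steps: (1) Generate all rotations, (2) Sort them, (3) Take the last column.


Rotations (sorted):
  0: $cebee -> last char: e
  1: bee$ce -> last char: e
  2: cebee$ -> last char: $
  3: e$cebe -> last char: e
  4: ebee$c -> last char: c
  5: ee$ceb -> last char: b


BWT = ee$ecb


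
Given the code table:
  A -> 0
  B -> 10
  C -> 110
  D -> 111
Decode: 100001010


Decoding:
10 -> B
0 -> A
0 -> A
0 -> A
10 -> B
10 -> B


Result: BAAABB


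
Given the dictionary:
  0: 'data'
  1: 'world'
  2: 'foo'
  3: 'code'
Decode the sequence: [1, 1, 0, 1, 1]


Look up each index in the dictionary:
  1 -> 'world'
  1 -> 'world'
  0 -> 'data'
  1 -> 'world'
  1 -> 'world'

Decoded: "world world data world world"


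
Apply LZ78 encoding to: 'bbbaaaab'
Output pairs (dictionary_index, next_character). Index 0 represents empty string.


LZ78 encoding steps:
Dictionary: {0: ''}
Step 1: w='' (idx 0), next='b' -> output (0, 'b'), add 'b' as idx 1
Step 2: w='b' (idx 1), next='b' -> output (1, 'b'), add 'bb' as idx 2
Step 3: w='' (idx 0), next='a' -> output (0, 'a'), add 'a' as idx 3
Step 4: w='a' (idx 3), next='a' -> output (3, 'a'), add 'aa' as idx 4
Step 5: w='a' (idx 3), next='b' -> output (3, 'b'), add 'ab' as idx 5


Encoded: [(0, 'b'), (1, 'b'), (0, 'a'), (3, 'a'), (3, 'b')]


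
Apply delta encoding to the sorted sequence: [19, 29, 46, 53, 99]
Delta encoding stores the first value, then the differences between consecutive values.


First value: 19
Deltas:
  29 - 19 = 10
  46 - 29 = 17
  53 - 46 = 7
  99 - 53 = 46


Delta encoded: [19, 10, 17, 7, 46]


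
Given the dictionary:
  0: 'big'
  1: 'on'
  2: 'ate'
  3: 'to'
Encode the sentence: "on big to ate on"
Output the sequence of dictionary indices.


Look up each word in the dictionary:
  'on' -> 1
  'big' -> 0
  'to' -> 3
  'ate' -> 2
  'on' -> 1

Encoded: [1, 0, 3, 2, 1]


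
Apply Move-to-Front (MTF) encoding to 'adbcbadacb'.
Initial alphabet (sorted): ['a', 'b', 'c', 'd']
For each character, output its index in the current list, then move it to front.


MTF encoding:
'a': index 0 in ['a', 'b', 'c', 'd'] -> ['a', 'b', 'c', 'd']
'd': index 3 in ['a', 'b', 'c', 'd'] -> ['d', 'a', 'b', 'c']
'b': index 2 in ['d', 'a', 'b', 'c'] -> ['b', 'd', 'a', 'c']
'c': index 3 in ['b', 'd', 'a', 'c'] -> ['c', 'b', 'd', 'a']
'b': index 1 in ['c', 'b', 'd', 'a'] -> ['b', 'c', 'd', 'a']
'a': index 3 in ['b', 'c', 'd', 'a'] -> ['a', 'b', 'c', 'd']
'd': index 3 in ['a', 'b', 'c', 'd'] -> ['d', 'a', 'b', 'c']
'a': index 1 in ['d', 'a', 'b', 'c'] -> ['a', 'd', 'b', 'c']
'c': index 3 in ['a', 'd', 'b', 'c'] -> ['c', 'a', 'd', 'b']
'b': index 3 in ['c', 'a', 'd', 'b'] -> ['b', 'c', 'a', 'd']


Output: [0, 3, 2, 3, 1, 3, 3, 1, 3, 3]


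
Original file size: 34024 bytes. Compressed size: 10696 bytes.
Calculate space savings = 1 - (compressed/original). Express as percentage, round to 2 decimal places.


ratio = compressed/original = 10696/34024 = 0.314366
savings = 1 - ratio = 1 - 0.314366 = 0.685634
as a percentage: 0.685634 * 100 = 68.56%

Space savings = 1 - 10696/34024 = 68.56%


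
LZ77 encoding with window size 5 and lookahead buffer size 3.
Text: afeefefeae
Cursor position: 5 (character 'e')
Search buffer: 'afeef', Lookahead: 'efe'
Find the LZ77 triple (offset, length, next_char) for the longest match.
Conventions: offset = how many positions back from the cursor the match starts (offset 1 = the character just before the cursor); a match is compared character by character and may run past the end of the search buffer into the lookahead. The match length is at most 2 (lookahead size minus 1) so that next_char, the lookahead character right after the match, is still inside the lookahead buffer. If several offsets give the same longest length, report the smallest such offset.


Try each offset into the search buffer:
  offset=1 (pos 4, char 'f'): match length 0
  offset=2 (pos 3, char 'e'): match length 2
  offset=3 (pos 2, char 'e'): match length 1
  offset=4 (pos 1, char 'f'): match length 0
  offset=5 (pos 0, char 'a'): match length 0
Longest match has length 2 at offset 2.
next_char = character at position 5 + 2 = 7 -> 'e'

Best match: offset=2, length=2 (matching 'ef' starting at position 3)
LZ77 triple: (2, 2, 'e')


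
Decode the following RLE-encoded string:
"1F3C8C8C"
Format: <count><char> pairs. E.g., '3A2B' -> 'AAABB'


Expanding each <count><char> pair:
  1F -> 'F'
  3C -> 'CCC'
  8C -> 'CCCCCCCC'
  8C -> 'CCCCCCCC'

Decoded = FCCCCCCCCCCCCCCCCCCC


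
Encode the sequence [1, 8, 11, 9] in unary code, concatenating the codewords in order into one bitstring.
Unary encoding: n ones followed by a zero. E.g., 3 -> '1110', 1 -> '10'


Encode each number as n ones followed by a terminating 0:
  1 -> 10 (2 bits)
  8 -> 111111110 (9 bits)
  11 -> 111111111110 (12 bits)
  9 -> 1111111110 (10 bits)
Total length = 2 + 9 + 12 + 10 = 33 bits.

Unary([1, 8, 11, 9]) = 101111111101111111111101111111110 (33 bits)


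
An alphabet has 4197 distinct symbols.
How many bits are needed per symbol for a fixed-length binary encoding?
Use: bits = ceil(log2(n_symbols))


log2(4197) = 12.0351
Bracket: 2^12 = 4096 < 4197 <= 2^13 = 8192
So ceil(log2(4197)) = 13

bits = ceil(log2(4197)) = ceil(12.0351) = 13 bits


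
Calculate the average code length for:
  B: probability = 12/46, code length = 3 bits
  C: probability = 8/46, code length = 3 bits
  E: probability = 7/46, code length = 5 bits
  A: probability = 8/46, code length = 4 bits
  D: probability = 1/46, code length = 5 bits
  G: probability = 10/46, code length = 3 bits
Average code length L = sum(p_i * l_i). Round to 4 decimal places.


Weighted contributions p_i * l_i:
  B: (12/46) * 3 = 36/46
  C: (8/46) * 3 = 24/46
  E: (7/46) * 5 = 35/46
  A: (8/46) * 4 = 32/46
  D: (1/46) * 5 = 5/46
  G: (10/46) * 3 = 30/46
Sum = (36 + 24 + 35 + 32 + 5 + 30)/46 = 162/46

L = 162/46 = 3.5217 bits/symbol


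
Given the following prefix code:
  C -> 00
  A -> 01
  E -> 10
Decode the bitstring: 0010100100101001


Decoding step by step:
Bits 00 -> C
Bits 10 -> E
Bits 10 -> E
Bits 01 -> A
Bits 00 -> C
Bits 10 -> E
Bits 10 -> E
Bits 01 -> A


Decoded message: CEEACEEA


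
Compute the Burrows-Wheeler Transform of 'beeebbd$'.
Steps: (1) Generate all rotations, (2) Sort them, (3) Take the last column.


Rotations (sorted):
  0: $beeebbd -> last char: d
  1: bbd$beee -> last char: e
  2: bd$beeeb -> last char: b
  3: beeebbd$ -> last char: $
  4: d$beeebb -> last char: b
  5: ebbd$bee -> last char: e
  6: eebbd$be -> last char: e
  7: eeebbd$b -> last char: b


BWT = deb$beeb


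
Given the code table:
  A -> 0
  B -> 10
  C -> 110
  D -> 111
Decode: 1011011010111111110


Decoding:
10 -> B
110 -> C
110 -> C
10 -> B
111 -> D
111 -> D
110 -> C


Result: BCCBDDC


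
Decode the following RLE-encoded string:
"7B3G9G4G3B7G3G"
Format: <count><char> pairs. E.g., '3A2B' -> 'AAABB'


Expanding each <count><char> pair:
  7B -> 'BBBBBBB'
  3G -> 'GGG'
  9G -> 'GGGGGGGGG'
  4G -> 'GGGG'
  3B -> 'BBB'
  7G -> 'GGGGGGG'
  3G -> 'GGG'

Decoded = BBBBBBBGGGGGGGGGGGGGGGGBBBGGGGGGGGGG


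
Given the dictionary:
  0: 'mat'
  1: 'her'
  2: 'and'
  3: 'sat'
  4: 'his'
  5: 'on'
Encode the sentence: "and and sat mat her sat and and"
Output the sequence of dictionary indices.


Look up each word in the dictionary:
  'and' -> 2
  'and' -> 2
  'sat' -> 3
  'mat' -> 0
  'her' -> 1
  'sat' -> 3
  'and' -> 2
  'and' -> 2

Encoded: [2, 2, 3, 0, 1, 3, 2, 2]


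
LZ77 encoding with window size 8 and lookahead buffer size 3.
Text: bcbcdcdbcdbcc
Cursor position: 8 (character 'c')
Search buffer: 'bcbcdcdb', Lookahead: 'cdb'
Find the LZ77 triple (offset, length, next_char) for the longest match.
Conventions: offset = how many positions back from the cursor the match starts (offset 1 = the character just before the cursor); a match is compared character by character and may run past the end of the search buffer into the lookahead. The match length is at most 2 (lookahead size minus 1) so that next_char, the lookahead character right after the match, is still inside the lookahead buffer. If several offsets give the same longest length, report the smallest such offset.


Try each offset into the search buffer:
  offset=1 (pos 7, char 'b'): match length 0
  offset=2 (pos 6, char 'd'): match length 0
  offset=3 (pos 5, char 'c'): match length 2
  offset=4 (pos 4, char 'd'): match length 0
  offset=5 (pos 3, char 'c'): match length 2
  offset=6 (pos 2, char 'b'): match length 0
  offset=7 (pos 1, char 'c'): match length 1
  offset=8 (pos 0, char 'b'): match length 0
Longest match has length 2, found at offsets 3, 5; take the smallest, offset 3.
next_char = character at position 8 + 2 = 10 -> 'b'

Best match: offset=3, length=2 (matching 'cd' starting at position 5)
LZ77 triple: (3, 2, 'b')
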